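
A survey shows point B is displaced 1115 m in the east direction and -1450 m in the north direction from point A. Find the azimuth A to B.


az = atan2(1115, -1450) = 142.4 deg
adjusted to 0-360: 142.4 degrees

142.4 degrees


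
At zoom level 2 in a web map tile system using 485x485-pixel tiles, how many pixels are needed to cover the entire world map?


tiles per axis = 2^2 = 4
total tiles = 4^2 = 16
pixels per axis = 4 * 485 = 1940
total pixels = 1940^2 = 3763600

3763600 pixels


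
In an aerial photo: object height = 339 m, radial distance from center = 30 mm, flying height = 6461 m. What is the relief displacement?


d = h * r / H = 339 * 30 / 6461 = 1.57 mm

1.57 mm


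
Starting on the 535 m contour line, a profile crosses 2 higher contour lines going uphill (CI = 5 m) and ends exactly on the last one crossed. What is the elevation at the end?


elevation = 535 + 2 * 5 = 545 m

545 m


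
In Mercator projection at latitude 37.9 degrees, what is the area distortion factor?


area_distortion = 1/cos^2(37.9) = 1.606

1.606


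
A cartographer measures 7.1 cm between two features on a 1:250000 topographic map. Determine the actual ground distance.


ground = 7.1 cm * 250000 / 100 = 17750.0 m = 17.75 km

17.75 km


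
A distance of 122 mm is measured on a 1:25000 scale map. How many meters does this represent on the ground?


ground = 122 mm * 25000 / 1000 = 3050.0 m

3050.0 m


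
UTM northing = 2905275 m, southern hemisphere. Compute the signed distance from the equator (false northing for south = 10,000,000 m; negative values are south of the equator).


For southern: actual = 2905275 - 10000000 = -7094725 m

-7094725 m


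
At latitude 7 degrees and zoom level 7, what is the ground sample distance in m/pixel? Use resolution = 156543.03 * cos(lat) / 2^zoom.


res = 156543.03 * cos(7) / 2^7 = 156543.03 * 0.99254615 / 128 = 1213.88 m/pixel

1213.88 m/pixel


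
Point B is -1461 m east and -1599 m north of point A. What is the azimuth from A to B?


az = atan2(-1461, -1599) = -137.6 deg
adjusted to 0-360: 222.4 degrees

222.4 degrees


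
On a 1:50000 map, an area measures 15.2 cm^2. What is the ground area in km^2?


ground_area = 15.2 * (50000/100)^2 = 3800000.0 m^2 = 3.8 km^2

3.8 km^2


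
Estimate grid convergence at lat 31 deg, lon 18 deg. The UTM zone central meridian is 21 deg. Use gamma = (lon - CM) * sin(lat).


gamma = (18 - 21) * sin(31) = -3 * 0.515038 = -1.545 degrees

-1.545 degrees


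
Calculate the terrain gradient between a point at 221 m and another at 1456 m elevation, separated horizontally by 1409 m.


gradient = (1456 - 221) / 1409 = 1235 / 1409 = 0.8765

0.8765


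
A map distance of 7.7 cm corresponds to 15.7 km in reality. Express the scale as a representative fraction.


ground = 15.7 km = 1570000 cm; RF denominator = ground / map = 1570000 / 7.7 ≈ 203896; RF = 1:203896

1:203896


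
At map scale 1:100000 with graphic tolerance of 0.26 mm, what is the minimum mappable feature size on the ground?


ground = 0.26 mm * 100000 / 1000 = 26.0 m

26.0 m


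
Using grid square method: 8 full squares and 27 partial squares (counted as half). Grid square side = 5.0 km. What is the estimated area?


effective squares = 8 + 27 * 0.5 = 21.5
area = 21.5 * 25.0 = 537.5 km^2

537.5 km^2


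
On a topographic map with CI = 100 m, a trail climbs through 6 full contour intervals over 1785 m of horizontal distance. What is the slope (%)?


elevation change = 6 * 100 = 600 m
slope = 600 / 1785 * 100 = 33.6%

33.6%


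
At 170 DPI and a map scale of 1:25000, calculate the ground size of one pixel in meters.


pixel_cm = 2.54 / 170 ≈ 0.014941 cm
ground = pixel_cm * 25000 / 100 = 2.54 * 25000 / (170 * 100) = 63500 / 17000 ≈ 3.74 m

3.74 m


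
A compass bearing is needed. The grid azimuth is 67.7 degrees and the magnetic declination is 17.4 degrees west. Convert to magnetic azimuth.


magnetic azimuth = grid azimuth - declination (east +ve)
mag_az = 67.7 - -17.4 = 85.1 degrees

85.1 degrees


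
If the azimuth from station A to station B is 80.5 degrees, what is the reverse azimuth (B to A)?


back azimuth = (80.5 + 180) mod 360 = 260.5 degrees

260.5 degrees


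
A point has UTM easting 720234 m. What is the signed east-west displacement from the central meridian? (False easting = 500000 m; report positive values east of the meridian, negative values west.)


displacement = 720234 - 500000 = 220234 m

220234 m


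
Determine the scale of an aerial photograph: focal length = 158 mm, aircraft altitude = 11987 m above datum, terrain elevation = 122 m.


scale = f / (H - h) = 158 mm / 11865 m = 158 / 11865000 = 1:75095

1:75095


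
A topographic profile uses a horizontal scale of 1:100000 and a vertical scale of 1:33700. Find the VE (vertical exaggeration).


VE = horizontal_scale / vertical_scale = 100000 / 33700 ≈ 3.0

3.0x


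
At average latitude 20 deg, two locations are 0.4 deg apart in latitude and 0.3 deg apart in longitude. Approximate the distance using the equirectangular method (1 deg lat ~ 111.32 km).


dlat_km = 0.4 * 111.32 = 44.528
dlon_km = 0.3 * 111.32 * cos(20) ≈ 31.382
dist = sqrt(44.528^2 + 31.382^2) ≈ 54.5 km

54.5 km


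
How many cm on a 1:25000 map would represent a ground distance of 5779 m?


map_cm = 5779 * 100 / 25000 = 23.116 cm ≈ 23.12 cm

23.12 cm


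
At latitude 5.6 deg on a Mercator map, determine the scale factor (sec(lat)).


SF = 1 / cos(5.6) = 1 / 0.995227 = 1.005

1.005


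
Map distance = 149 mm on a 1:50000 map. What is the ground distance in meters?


ground = 149 mm * 50000 / 1000 = 7450.0 m

7450.0 m


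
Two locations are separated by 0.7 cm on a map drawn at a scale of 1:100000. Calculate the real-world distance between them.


ground = 0.7 cm * 100000 / 100 = 700.0 m

700.0 m


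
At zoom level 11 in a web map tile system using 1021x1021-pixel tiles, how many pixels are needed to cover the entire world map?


tiles per axis = 2^11 = 2048
total tiles = 2048^2 = 4194304
pixels per axis = 2048 * 1021 = 2091008
total pixels = 2091008^2 = 4372314456064

4372314456064 pixels


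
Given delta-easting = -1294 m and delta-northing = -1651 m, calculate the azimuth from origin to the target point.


az = atan2(-1294, -1651) = -141.9 deg
adjusted to 0-360: 218.1 degrees

218.1 degrees


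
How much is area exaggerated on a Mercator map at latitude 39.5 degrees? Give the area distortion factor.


area_distortion = 1/cos^2(39.5) = 1.68

1.68


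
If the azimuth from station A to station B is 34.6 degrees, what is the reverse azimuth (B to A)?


back azimuth = (34.6 + 180) mod 360 = 214.6 degrees

214.6 degrees


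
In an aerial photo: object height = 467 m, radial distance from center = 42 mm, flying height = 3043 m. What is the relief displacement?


d = h * r / H = 467 * 42 / 3043 = 6.45 mm

6.45 mm


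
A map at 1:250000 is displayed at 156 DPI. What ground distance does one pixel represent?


pixel_cm = 2.54 / 156 ≈ 0.016282 cm
ground = pixel_cm * 250000 / 100 = 2.54 * 250000 / (156 * 100) = 635000 / 15600 ≈ 40.71 m

40.71 m


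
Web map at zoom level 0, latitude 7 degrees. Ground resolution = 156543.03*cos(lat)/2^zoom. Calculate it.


res = 156543.03 * cos(7) / 2^0 = 156543.03 * 0.99254615 / 1 = 155376.18 m/pixel

155376.18 m/pixel


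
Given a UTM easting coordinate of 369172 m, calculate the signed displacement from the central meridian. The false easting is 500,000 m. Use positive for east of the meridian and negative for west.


displacement = 369172 - 500000 = -130828 m

-130828 m


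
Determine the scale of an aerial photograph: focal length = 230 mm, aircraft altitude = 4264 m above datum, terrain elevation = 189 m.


scale = f / (H - h) = 230 mm / 4075 m = 230 / 4075000 = 1:17717

1:17717


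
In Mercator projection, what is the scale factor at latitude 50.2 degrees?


SF = 1 / cos(50.2) = 1 / 0.64011 = 1.562

1.562


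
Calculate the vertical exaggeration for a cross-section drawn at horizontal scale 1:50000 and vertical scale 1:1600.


VE = horizontal_scale / vertical_scale = 50000 / 1600 = 31.25

31.25x


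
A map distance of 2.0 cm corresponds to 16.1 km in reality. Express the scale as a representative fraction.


ground = 16.1 km = 1610000 cm; RF denominator = ground / map = 1610000 / 2.0 = 805000; RF = 1:805000

1:805000


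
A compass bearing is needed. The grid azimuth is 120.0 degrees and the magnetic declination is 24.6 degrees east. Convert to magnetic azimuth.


magnetic azimuth = grid azimuth - declination (east +ve)
mag_az = 120.0 - 24.6 = 95.4 degrees

95.4 degrees


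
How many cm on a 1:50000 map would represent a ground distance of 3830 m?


map_cm = 3830 * 100 / 50000 = 7.66 cm

7.66 cm


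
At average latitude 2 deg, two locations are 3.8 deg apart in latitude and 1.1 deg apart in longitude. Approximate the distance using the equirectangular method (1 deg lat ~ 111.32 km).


dlat_km = 3.8 * 111.32 = 423.016
dlon_km = 1.1 * 111.32 * cos(2) ≈ 122.377
dist = sqrt(423.016^2 + 122.377^2) ≈ 440.4 km

440.4 km


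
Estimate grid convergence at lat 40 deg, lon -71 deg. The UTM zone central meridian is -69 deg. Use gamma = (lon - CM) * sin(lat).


gamma = (-71 - -69) * sin(40) = -2 * 0.642788 = -1.286 degrees

-1.286 degrees


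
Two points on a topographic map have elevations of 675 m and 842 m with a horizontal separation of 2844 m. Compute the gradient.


gradient = (842 - 675) / 2844 = 167 / 2844 = 0.0587

0.0587


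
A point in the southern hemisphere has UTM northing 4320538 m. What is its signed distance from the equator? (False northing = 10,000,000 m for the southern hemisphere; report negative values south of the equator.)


For southern: actual = 4320538 - 10000000 = -5679462 m

-5679462 m


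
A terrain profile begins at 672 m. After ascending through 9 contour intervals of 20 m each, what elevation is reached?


elevation = 672 + 9 * 20 = 852 m

852 m


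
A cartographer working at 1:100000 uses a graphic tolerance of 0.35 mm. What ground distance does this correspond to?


ground = 0.35 mm * 100000 / 1000 = 35.0 m

35.0 m


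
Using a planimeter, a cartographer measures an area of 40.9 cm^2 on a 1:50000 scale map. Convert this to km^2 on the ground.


ground_area = 40.9 * (50000/100)^2 = 10225000.0 m^2 = 10.225 km^2

10.225 km^2


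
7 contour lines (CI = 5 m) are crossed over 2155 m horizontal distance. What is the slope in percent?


elevation change = 7 * 5 = 35 m
slope = 35 / 2155 * 100 = 1.6%

1.6%


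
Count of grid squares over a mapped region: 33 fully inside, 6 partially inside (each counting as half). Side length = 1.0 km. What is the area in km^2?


effective squares = 33 + 6 * 0.5 = 36.0
area = 36.0 * 1.0 = 36.0 km^2

36.0 km^2


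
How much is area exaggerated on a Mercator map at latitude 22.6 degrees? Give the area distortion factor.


area_distortion = 1/cos^2(22.6) = 1.173

1.173


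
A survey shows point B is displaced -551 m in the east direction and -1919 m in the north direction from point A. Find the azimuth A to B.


az = atan2(-551, -1919) = -164.0 deg
adjusted to 0-360: 196.0 degrees

196.0 degrees


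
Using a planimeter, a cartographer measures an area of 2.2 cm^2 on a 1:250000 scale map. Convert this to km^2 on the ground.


ground_area = 2.2 * (250000/100)^2 = 13750000.0 m^2 = 13.75 km^2

13.75 km^2


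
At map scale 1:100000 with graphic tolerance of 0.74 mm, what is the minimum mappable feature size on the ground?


ground = 0.74 mm * 100000 / 1000 = 74.0 m

74.0 m


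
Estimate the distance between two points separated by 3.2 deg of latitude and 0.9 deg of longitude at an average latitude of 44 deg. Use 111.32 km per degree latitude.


dlat_km = 3.2 * 111.32 = 356.224
dlon_km = 0.9 * 111.32 * cos(44) ≈ 72.069
dist = sqrt(356.224^2 + 72.069^2) ≈ 363.4 km

363.4 km


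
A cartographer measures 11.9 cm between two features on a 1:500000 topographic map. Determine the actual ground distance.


ground = 11.9 cm * 500000 / 100 = 59500.0 m = 59.5 km

59.5 km


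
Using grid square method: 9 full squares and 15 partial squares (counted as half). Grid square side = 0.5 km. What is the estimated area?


effective squares = 9 + 15 * 0.5 = 16.5
area = 16.5 * 0.25 = 4.125 km^2

4.125 km^2


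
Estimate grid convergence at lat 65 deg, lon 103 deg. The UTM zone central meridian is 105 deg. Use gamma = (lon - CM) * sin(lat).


gamma = (103 - 105) * sin(65) = -2 * 0.906308 = -1.813 degrees

-1.813 degrees


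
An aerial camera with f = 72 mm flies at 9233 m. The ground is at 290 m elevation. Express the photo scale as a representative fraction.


scale = f / (H - h) = 72 mm / 8943 m = 72 / 8943000 = 1:124208

1:124208


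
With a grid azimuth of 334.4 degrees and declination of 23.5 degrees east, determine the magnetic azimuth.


magnetic azimuth = grid azimuth - declination (east +ve)
mag_az = 334.4 - 23.5 = 310.9 degrees

310.9 degrees


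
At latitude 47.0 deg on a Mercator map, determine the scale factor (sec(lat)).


SF = 1 / cos(47.0) = 1 / 0.681998 = 1.466

1.466


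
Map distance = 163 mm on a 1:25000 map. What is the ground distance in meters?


ground = 163 mm * 25000 / 1000 = 4075.0 m

4075.0 m


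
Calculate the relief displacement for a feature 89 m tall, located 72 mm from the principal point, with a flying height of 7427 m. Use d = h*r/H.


d = h * r / H = 89 * 72 / 7427 = 0.86 mm

0.86 mm


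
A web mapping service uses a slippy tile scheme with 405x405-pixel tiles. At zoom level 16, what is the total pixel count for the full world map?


tiles per axis = 2^16 = 65536
total tiles = 65536^2 = 4294967296
pixels per axis = 65536 * 405 = 26542080
total pixels = 26542080^2 = 704482010726400

704482010726400 pixels


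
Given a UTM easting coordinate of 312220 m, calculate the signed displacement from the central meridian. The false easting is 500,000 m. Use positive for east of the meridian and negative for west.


displacement = 312220 - 500000 = -187780 m

-187780 m


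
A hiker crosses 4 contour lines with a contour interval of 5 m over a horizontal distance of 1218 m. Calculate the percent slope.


elevation change = 4 * 5 = 20 m
slope = 20 / 1218 * 100 = 1.6%

1.6%


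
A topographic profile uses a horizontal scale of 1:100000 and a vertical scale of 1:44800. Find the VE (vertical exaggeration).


VE = horizontal_scale / vertical_scale = 100000 / 44800 ≈ 2.2

2.2x


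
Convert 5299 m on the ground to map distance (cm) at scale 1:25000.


map_cm = 5299 * 100 / 25000 = 21.196 cm ≈ 21.2 cm

21.2 cm


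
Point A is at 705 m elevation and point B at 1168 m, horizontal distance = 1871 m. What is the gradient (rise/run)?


gradient = (1168 - 705) / 1871 = 463 / 1871 = 0.2475

0.2475


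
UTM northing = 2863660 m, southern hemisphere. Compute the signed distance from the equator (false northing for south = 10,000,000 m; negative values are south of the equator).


For southern: actual = 2863660 - 10000000 = -7136340 m

-7136340 m


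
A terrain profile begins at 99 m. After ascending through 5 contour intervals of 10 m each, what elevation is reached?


elevation = 99 + 5 * 10 = 149 m

149 m


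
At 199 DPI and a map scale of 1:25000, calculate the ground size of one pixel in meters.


pixel_cm = 2.54 / 199 ≈ 0.012764 cm
ground = pixel_cm * 25000 / 100 = 2.54 * 25000 / (199 * 100) = 63500 / 19900 ≈ 3.19 m

3.19 m


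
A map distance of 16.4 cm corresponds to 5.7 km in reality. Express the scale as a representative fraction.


ground = 5.7 km = 570000 cm; RF denominator = ground / map = 570000 / 16.4 ≈ 34756; RF = 1:34756

1:34756


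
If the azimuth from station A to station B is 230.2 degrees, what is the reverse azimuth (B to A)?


back azimuth = (230.2 + 180) mod 360 = 50.2 degrees

50.2 degrees


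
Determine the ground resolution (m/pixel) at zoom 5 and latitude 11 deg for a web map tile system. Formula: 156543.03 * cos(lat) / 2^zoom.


res = 156543.03 * cos(11) / 2^5 = 156543.03 * 0.98162718 / 32 = 4802.09 m/pixel

4802.09 m/pixel


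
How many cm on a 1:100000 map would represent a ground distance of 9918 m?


map_cm = 9918 * 100 / 100000 = 9.918 cm ≈ 9.92 cm

9.92 cm


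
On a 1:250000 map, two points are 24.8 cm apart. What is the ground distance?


ground = 24.8 cm * 250000 / 100 = 62000.0 m = 62.0 km

62.0 km


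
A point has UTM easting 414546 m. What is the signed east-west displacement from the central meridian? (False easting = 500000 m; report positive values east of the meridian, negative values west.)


displacement = 414546 - 500000 = -85454 m

-85454 m


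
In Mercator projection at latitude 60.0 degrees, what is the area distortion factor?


area_distortion = 1/cos^2(60.0) = 4.0

4.0


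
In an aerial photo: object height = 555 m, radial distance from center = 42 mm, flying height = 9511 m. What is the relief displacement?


d = h * r / H = 555 * 42 / 9511 = 2.45 mm

2.45 mm


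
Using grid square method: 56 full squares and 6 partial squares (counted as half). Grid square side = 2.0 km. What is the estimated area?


effective squares = 56 + 6 * 0.5 = 59.0
area = 59.0 * 4.0 = 236.0 km^2

236.0 km^2


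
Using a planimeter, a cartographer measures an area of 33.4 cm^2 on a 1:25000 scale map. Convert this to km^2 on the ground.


ground_area = 33.4 * (25000/100)^2 = 2087500.0 m^2 = 2.0875 km^2 ≈ 2.088 km^2

2.088 km^2


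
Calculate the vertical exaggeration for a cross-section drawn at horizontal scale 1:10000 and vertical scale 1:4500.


VE = horizontal_scale / vertical_scale = 10000 / 4500 ≈ 2.2

2.2x


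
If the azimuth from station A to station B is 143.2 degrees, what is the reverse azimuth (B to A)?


back azimuth = (143.2 + 180) mod 360 = 323.2 degrees

323.2 degrees


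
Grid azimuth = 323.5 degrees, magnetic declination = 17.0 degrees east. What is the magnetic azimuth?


magnetic azimuth = grid azimuth - declination (east +ve)
mag_az = 323.5 - 17.0 = 306.5 degrees

306.5 degrees


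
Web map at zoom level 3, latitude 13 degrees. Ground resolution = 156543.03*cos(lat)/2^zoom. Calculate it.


res = 156543.03 * cos(13) / 2^3 = 156543.03 * 0.97437006 / 8 = 19066.36 m/pixel

19066.36 m/pixel


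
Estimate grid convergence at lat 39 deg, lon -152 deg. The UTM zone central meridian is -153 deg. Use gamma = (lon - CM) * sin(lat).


gamma = (-152 - -153) * sin(39) = 1 * 0.62932 = 0.629 degrees

0.629 degrees


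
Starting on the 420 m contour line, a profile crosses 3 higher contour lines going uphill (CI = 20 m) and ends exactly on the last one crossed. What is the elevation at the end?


elevation = 420 + 3 * 20 = 480 m

480 m


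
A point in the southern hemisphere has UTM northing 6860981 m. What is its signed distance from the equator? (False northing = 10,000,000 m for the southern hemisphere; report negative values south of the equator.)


For southern: actual = 6860981 - 10000000 = -3139019 m

-3139019 m


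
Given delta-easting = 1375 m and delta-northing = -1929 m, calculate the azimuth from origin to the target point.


az = atan2(1375, -1929) = 144.5 deg
adjusted to 0-360: 144.5 degrees

144.5 degrees


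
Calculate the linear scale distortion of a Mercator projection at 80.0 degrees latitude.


SF = 1 / cos(80.0) = 1 / 0.173648 = 5.759

5.759


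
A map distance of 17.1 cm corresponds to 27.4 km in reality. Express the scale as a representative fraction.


ground = 27.4 km = 2740000 cm; RF denominator = ground / map = 2740000 / 17.1 ≈ 160234; RF = 1:160234

1:160234


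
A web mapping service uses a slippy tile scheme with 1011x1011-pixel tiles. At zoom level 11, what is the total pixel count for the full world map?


tiles per axis = 2^11 = 2048
total tiles = 2048^2 = 4194304
pixels per axis = 2048 * 1011 = 2070528
total pixels = 2070528^2 = 4287086198784

4287086198784 pixels


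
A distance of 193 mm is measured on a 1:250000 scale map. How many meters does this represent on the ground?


ground = 193 mm * 250000 / 1000 = 48250.0 m

48250.0 m


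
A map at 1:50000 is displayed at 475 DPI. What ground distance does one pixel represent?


pixel_cm = 2.54 / 475 ≈ 0.005347 cm
ground = pixel_cm * 50000 / 100 = 2.54 * 50000 / (475 * 100) = 127000 / 47500 ≈ 2.67 m

2.67 m


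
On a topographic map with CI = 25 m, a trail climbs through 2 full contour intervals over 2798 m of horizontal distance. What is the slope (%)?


elevation change = 2 * 25 = 50 m
slope = 50 / 2798 * 100 = 1.8%

1.8%


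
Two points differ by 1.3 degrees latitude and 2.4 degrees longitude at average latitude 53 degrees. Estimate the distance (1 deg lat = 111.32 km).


dlat_km = 1.3 * 111.32 = 144.716
dlon_km = 2.4 * 111.32 * cos(53) ≈ 160.786
dist = sqrt(144.716^2 + 160.786^2) ≈ 216.3 km

216.3 km


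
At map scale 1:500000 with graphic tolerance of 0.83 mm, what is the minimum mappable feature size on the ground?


ground = 0.83 mm * 500000 / 1000 = 415.0 m

415.0 m


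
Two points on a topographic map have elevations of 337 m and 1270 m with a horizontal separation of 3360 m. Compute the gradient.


gradient = (1270 - 337) / 3360 = 933 / 3360 = 0.2777

0.2777


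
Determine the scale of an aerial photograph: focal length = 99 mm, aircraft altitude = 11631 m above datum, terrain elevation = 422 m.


scale = f / (H - h) = 99 mm / 11209 m = 99 / 11209000 = 1:113222

1:113222


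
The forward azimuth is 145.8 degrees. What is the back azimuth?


back azimuth = (145.8 + 180) mod 360 = 325.8 degrees

325.8 degrees


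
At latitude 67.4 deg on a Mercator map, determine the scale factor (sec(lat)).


SF = 1 / cos(67.4) = 1 / 0.384295 = 2.602

2.602


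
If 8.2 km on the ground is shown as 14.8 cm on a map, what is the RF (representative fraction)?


ground = 8.2 km = 820000 cm; RF denominator = ground / map = 820000 / 14.8 ≈ 55405; RF = 1:55405

1:55405


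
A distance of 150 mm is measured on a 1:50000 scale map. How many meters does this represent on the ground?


ground = 150 mm * 50000 / 1000 = 7500.0 m

7500.0 m


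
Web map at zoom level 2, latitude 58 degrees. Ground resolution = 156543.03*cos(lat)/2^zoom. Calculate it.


res = 156543.03 * cos(58) / 2^2 = 156543.03 * 0.52991926 / 4 = 20738.79 m/pixel

20738.79 m/pixel


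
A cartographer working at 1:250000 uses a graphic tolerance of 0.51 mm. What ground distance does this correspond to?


ground = 0.51 mm * 250000 / 1000 = 127.5 m

127.5 m


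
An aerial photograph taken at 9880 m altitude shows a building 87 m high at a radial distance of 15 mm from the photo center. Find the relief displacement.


d = h * r / H = 87 * 15 / 9880 = 0.13 mm

0.13 mm


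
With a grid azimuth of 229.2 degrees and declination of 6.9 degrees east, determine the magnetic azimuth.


magnetic azimuth = grid azimuth - declination (east +ve)
mag_az = 229.2 - 6.9 = 222.3 degrees

222.3 degrees


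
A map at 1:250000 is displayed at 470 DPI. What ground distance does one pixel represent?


pixel_cm = 2.54 / 470 ≈ 0.005404 cm
ground = pixel_cm * 250000 / 100 = 2.54 * 250000 / (470 * 100) = 635000 / 47000 ≈ 13.51 m

13.51 m


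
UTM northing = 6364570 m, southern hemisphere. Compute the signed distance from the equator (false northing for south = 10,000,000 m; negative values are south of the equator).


For southern: actual = 6364570 - 10000000 = -3635430 m

-3635430 m


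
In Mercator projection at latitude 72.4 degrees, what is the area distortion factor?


area_distortion = 1/cos^2(72.4) = 10.938

10.938


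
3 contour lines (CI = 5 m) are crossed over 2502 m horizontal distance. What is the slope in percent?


elevation change = 3 * 5 = 15 m
slope = 15 / 2502 * 100 = 0.6%

0.6%


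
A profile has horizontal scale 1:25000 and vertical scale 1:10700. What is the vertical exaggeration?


VE = horizontal_scale / vertical_scale = 25000 / 10700 ≈ 2.3

2.3x


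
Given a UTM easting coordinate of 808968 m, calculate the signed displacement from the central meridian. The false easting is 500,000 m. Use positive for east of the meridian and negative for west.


displacement = 808968 - 500000 = 308968 m

308968 m


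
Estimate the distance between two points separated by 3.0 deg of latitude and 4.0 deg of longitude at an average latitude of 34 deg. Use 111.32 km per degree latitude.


dlat_km = 3.0 * 111.32 = 333.96
dlon_km = 4.0 * 111.32 * cos(34) ≈ 369.154
dist = sqrt(333.96^2 + 369.154^2) ≈ 497.8 km

497.8 km


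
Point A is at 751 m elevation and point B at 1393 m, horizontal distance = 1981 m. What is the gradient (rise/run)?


gradient = (1393 - 751) / 1981 = 642 / 1981 = 0.3241

0.3241


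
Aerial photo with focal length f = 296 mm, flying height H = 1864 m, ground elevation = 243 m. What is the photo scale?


scale = f / (H - h) = 296 mm / 1621 m = 296 / 1621000 = 1:5476

1:5476


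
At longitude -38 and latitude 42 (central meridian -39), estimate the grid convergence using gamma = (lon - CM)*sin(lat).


gamma = (-38 - -39) * sin(42) = 1 * 0.669131 = 0.669 degrees

0.669 degrees


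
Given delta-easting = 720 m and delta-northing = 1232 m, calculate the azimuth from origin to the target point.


az = atan2(720, 1232) = 30.3 deg
adjusted to 0-360: 30.3 degrees

30.3 degrees


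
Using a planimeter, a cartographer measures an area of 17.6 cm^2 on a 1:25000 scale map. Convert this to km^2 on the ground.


ground_area = 17.6 * (25000/100)^2 = 1100000.0 m^2 = 1.1 km^2

1.1 km^2


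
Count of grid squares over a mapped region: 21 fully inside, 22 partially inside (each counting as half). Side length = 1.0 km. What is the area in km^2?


effective squares = 21 + 22 * 0.5 = 32.0
area = 32.0 * 1.0 = 32.0 km^2

32.0 km^2


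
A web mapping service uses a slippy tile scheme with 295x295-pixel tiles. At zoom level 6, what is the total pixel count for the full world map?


tiles per axis = 2^6 = 64
total tiles = 64^2 = 4096
pixels per axis = 64 * 295 = 18880
total pixels = 18880^2 = 356454400

356454400 pixels


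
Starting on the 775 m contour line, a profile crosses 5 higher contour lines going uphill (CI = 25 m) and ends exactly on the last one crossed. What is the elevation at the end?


elevation = 775 + 5 * 25 = 900 m

900 m


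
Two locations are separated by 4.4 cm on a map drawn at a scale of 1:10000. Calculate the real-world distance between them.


ground = 4.4 cm * 10000 / 100 = 440.0 m

440.0 m


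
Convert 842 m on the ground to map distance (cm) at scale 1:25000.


map_cm = 842 * 100 / 25000 = 3.368 cm ≈ 3.37 cm

3.37 cm


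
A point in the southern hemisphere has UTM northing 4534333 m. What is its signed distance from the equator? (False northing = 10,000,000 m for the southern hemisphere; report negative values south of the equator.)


For southern: actual = 4534333 - 10000000 = -5465667 m

-5465667 m


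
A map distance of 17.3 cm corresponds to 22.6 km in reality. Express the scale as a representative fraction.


ground = 22.6 km = 2260000 cm; RF denominator = ground / map = 2260000 / 17.3 ≈ 130636; RF = 1:130636

1:130636


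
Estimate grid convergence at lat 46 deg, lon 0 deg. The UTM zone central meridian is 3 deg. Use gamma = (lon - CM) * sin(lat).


gamma = (0 - 3) * sin(46) = -3 * 0.71934 = -2.158 degrees

-2.158 degrees


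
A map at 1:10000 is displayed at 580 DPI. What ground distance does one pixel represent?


pixel_cm = 2.54 / 580 ≈ 0.004379 cm
ground = pixel_cm * 10000 / 100 = 2.54 * 10000 / (580 * 100) = 25400 / 58000 ≈ 0.44 m

0.44 m


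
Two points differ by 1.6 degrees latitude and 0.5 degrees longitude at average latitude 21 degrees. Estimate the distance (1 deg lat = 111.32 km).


dlat_km = 1.6 * 111.32 = 178.112
dlon_km = 0.5 * 111.32 * cos(21) ≈ 51.963
dist = sqrt(178.112^2 + 51.963^2) ≈ 185.5 km

185.5 km


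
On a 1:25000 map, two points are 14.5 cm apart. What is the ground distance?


ground = 14.5 cm * 25000 / 100 = 3625.0 m = 3.625 km

3.625 km


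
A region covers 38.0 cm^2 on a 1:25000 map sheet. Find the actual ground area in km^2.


ground_area = 38.0 * (25000/100)^2 = 2375000.0 m^2 = 2.375 km^2

2.375 km^2


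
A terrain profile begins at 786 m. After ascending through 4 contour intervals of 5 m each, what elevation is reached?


elevation = 786 + 4 * 5 = 806 m

806 m


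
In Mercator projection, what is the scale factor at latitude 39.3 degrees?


SF = 1 / cos(39.3) = 1 / 0.77384 = 1.292

1.292


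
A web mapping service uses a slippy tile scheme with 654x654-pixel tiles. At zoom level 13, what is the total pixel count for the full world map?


tiles per axis = 2^13 = 8192
total tiles = 8192^2 = 67108864
pixels per axis = 8192 * 654 = 5357568
total pixels = 5357568^2 = 28703534874624

28703534874624 pixels


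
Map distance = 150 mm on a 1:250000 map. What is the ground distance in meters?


ground = 150 mm * 250000 / 1000 = 37500.0 m

37500.0 m


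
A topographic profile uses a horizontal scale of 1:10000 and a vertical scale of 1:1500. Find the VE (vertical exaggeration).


VE = horizontal_scale / vertical_scale = 10000 / 1500 ≈ 6.7

6.7x


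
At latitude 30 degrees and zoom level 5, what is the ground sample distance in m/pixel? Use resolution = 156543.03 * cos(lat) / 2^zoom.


res = 156543.03 * cos(30) / 2^5 = 156543.03 * 0.8660254 / 32 = 4236.57 m/pixel

4236.57 m/pixel


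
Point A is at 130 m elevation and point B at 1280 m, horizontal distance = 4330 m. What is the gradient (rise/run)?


gradient = (1280 - 130) / 4330 = 1150 / 4330 = 0.2656

0.2656


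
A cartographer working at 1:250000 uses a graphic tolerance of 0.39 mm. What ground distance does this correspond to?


ground = 0.39 mm * 250000 / 1000 = 97.5 m

97.5 m


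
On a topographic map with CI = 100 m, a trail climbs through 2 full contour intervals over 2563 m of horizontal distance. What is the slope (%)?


elevation change = 2 * 100 = 200 m
slope = 200 / 2563 * 100 = 7.8%

7.8%


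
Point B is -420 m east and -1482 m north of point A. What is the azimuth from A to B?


az = atan2(-420, -1482) = -164.2 deg
adjusted to 0-360: 195.8 degrees

195.8 degrees


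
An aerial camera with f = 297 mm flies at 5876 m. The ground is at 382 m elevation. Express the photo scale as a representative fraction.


scale = f / (H - h) = 297 mm / 5494 m = 297 / 5494000 = 1:18498

1:18498


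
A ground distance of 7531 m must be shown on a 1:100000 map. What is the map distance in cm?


map_cm = 7531 * 100 / 100000 = 7.531 cm ≈ 7.53 cm

7.53 cm


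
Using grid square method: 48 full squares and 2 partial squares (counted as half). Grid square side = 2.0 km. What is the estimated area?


effective squares = 48 + 2 * 0.5 = 49.0
area = 49.0 * 4.0 = 196.0 km^2

196.0 km^2


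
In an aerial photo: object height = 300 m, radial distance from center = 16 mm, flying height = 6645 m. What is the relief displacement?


d = h * r / H = 300 * 16 / 6645 = 0.72 mm

0.72 mm


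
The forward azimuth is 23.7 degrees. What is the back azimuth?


back azimuth = (23.7 + 180) mod 360 = 203.7 degrees

203.7 degrees


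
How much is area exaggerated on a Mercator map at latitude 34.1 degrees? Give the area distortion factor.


area_distortion = 1/cos^2(34.1) = 1.458

1.458


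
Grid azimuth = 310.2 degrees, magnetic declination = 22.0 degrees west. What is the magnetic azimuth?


magnetic azimuth = grid azimuth - declination (east +ve)
mag_az = 310.2 - -22.0 = 332.2 degrees

332.2 degrees


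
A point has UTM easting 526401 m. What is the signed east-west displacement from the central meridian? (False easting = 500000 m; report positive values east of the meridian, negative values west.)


displacement = 526401 - 500000 = 26401 m

26401 m


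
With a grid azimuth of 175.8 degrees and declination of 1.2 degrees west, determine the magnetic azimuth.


magnetic azimuth = grid azimuth - declination (east +ve)
mag_az = 175.8 - -1.2 = 177.0 degrees

177.0 degrees


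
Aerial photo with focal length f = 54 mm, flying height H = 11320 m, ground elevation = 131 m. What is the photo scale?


scale = f / (H - h) = 54 mm / 11189 m = 54 / 11189000 = 1:207204

1:207204


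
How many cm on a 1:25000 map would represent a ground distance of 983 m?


map_cm = 983 * 100 / 25000 = 3.932 cm ≈ 3.93 cm

3.93 cm


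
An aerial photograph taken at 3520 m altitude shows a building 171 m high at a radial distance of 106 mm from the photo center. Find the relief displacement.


d = h * r / H = 171 * 106 / 3520 = 5.15 mm

5.15 mm


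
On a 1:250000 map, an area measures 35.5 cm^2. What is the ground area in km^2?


ground_area = 35.5 * (250000/100)^2 = 221875000.0 m^2 = 221.875 km^2

221.875 km^2


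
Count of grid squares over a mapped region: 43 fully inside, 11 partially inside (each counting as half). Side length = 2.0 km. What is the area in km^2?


effective squares = 43 + 11 * 0.5 = 48.5
area = 48.5 * 4.0 = 194.0 km^2

194.0 km^2


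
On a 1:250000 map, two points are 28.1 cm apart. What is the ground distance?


ground = 28.1 cm * 250000 / 100 = 70250.0 m = 70.25 km

70.25 km


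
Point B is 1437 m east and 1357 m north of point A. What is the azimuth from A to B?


az = atan2(1437, 1357) = 46.6 deg
adjusted to 0-360: 46.6 degrees

46.6 degrees


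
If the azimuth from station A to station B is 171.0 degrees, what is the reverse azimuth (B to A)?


back azimuth = (171.0 + 180) mod 360 = 351.0 degrees

351.0 degrees


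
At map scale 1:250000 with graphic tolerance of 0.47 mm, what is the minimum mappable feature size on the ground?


ground = 0.47 mm * 250000 / 1000 = 117.5 m

117.5 m


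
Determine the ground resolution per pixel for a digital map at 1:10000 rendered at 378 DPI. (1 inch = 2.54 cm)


pixel_cm = 2.54 / 378 ≈ 0.00672 cm
ground = pixel_cm * 10000 / 100 = 2.54 * 10000 / (378 * 100) = 25400 / 37800 ≈ 0.67 m

0.67 m


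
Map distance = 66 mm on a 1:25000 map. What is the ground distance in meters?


ground = 66 mm * 25000 / 1000 = 1650.0 m

1650.0 m


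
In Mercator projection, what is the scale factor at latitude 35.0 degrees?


SF = 1 / cos(35.0) = 1 / 0.819152 = 1.221

1.221


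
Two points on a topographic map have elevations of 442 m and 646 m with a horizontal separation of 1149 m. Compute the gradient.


gradient = (646 - 442) / 1149 = 204 / 1149 = 0.1775

0.1775


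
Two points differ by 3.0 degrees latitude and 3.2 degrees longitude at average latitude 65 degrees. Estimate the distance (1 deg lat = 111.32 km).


dlat_km = 3.0 * 111.32 = 333.96
dlon_km = 3.2 * 111.32 * cos(65) ≈ 150.547
dist = sqrt(333.96^2 + 150.547^2) ≈ 366.3 km

366.3 km


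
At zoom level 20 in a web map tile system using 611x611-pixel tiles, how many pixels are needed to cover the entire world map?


tiles per axis = 2^20 = 1048576
total tiles = 1048576^2 = 1099511627776
pixels per axis = 1048576 * 611 = 640679936
total pixels = 640679936^2 = 410470780392964096

410470780392964096 pixels


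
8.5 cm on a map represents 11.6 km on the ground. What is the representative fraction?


ground = 11.6 km = 1160000 cm; RF denominator = ground / map = 1160000 / 8.5 ≈ 136471; RF = 1:136471

1:136471


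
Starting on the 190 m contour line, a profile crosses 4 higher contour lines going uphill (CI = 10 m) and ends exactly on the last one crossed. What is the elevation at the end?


elevation = 190 + 4 * 10 = 230 m

230 m


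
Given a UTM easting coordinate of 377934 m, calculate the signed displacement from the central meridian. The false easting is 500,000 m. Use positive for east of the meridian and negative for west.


displacement = 377934 - 500000 = -122066 m

-122066 m


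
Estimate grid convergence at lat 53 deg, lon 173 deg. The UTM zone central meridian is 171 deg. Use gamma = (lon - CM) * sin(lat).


gamma = (173 - 171) * sin(53) = 2 * 0.798636 = 1.597 degrees

1.597 degrees


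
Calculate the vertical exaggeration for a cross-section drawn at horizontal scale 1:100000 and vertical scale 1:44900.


VE = horizontal_scale / vertical_scale = 100000 / 44900 ≈ 2.2

2.2x


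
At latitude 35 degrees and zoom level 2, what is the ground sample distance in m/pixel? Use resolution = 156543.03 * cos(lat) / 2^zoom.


res = 156543.03 * cos(35) / 2^2 = 156543.03 * 0.81915204 / 4 = 32058.14 m/pixel

32058.14 m/pixel


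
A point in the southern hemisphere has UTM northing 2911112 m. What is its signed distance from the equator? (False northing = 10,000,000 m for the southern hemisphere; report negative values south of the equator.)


For southern: actual = 2911112 - 10000000 = -7088888 m

-7088888 m


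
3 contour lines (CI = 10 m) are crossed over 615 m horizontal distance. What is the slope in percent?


elevation change = 3 * 10 = 30 m
slope = 30 / 615 * 100 = 4.9%

4.9%


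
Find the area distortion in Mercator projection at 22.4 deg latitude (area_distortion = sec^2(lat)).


area_distortion = 1/cos^2(22.4) = 1.17

1.17


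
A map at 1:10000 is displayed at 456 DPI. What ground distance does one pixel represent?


pixel_cm = 2.54 / 456 ≈ 0.00557 cm
ground = pixel_cm * 10000 / 100 = 2.54 * 10000 / (456 * 100) = 25400 / 45600 ≈ 0.56 m

0.56 m


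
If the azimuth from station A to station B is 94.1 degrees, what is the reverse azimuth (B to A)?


back azimuth = (94.1 + 180) mod 360 = 274.1 degrees

274.1 degrees


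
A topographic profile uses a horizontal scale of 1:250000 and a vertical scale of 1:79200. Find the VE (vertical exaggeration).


VE = horizontal_scale / vertical_scale = 250000 / 79200 ≈ 3.2

3.2x


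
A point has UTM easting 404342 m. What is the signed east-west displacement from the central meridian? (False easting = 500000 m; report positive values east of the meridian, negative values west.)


displacement = 404342 - 500000 = -95658 m

-95658 m


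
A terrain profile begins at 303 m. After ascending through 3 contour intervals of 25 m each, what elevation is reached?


elevation = 303 + 3 * 25 = 378 m

378 m


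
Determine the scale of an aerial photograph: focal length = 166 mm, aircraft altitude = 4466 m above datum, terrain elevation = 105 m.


scale = f / (H - h) = 166 mm / 4361 m = 166 / 4361000 = 1:26271

1:26271


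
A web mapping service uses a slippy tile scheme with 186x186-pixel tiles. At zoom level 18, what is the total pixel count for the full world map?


tiles per axis = 2^18 = 262144
total tiles = 262144^2 = 68719476736
pixels per axis = 262144 * 186 = 48758784
total pixels = 48758784^2 = 2377419017158656

2377419017158656 pixels


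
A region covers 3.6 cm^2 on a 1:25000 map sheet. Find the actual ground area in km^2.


ground_area = 3.6 * (25000/100)^2 = 225000.0 m^2 = 0.225 km^2

0.225 km^2


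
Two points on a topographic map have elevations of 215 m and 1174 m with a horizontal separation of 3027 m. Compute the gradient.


gradient = (1174 - 215) / 3027 = 959 / 3027 = 0.3168

0.3168


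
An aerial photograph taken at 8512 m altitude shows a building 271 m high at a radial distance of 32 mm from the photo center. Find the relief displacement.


d = h * r / H = 271 * 32 / 8512 = 1.02 mm

1.02 mm
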